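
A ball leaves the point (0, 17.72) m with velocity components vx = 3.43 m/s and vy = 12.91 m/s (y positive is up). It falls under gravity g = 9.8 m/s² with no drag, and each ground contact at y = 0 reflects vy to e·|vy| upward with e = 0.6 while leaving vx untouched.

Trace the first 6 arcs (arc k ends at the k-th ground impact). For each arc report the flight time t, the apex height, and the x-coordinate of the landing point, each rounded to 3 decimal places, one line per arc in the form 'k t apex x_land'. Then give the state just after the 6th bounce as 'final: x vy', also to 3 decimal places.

1 3.631 26.223 12.453
2 2.776 9.440 21.975
3 1.666 3.399 27.688
4 0.999 1.223 31.116
5 0.600 0.440 33.173
6 0.360 0.159 34.407
final: 34.407 1.058

Arc 1: start y=17.720, vy=12.910 → t=3.631, apex=26.223, x_land=12.453, impact vy=-22.671
  bounce: vy ← 0.6·22.671 = 13.603
Arc 2: start y=0.000, vy=13.603 → t=2.776, apex=9.440, x_land=21.975, impact vy=-13.603
  bounce: vy ← 0.6·13.603 = 8.162
Arc 3: start y=0.000, vy=8.162 → t=1.666, apex=3.399, x_land=27.688, impact vy=-8.162
  bounce: vy ← 0.6·8.162 = 4.897
Arc 4: start y=0.000, vy=4.897 → t=0.999, apex=1.223, x_land=31.116, impact vy=-4.897
  bounce: vy ← 0.6·4.897 = 2.938
Arc 5: start y=0.000, vy=2.938 → t=0.600, apex=0.440, x_land=33.173, impact vy=-2.938
  bounce: vy ← 0.6·2.938 = 1.763
Arc 6: start y=0.000, vy=1.763 → t=0.360, apex=0.159, x_land=34.407, impact vy=-1.763
  bounce: vy ← 0.6·1.763 = 1.058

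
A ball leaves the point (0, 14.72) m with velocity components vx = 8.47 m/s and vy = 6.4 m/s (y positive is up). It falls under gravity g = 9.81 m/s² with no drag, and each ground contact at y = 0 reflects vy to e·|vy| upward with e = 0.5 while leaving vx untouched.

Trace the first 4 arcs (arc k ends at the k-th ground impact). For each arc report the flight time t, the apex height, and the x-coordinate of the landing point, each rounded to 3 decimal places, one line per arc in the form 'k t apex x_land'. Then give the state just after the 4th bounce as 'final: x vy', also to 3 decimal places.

Arc 1: start y=14.720, vy=6.400 → t=2.504, apex=16.808, x_land=21.205, impact vy=-18.159
  bounce: vy ← 0.5·18.159 = 9.080
Arc 2: start y=0.000, vy=9.080 → t=1.851, apex=4.202, x_land=36.884, impact vy=-9.080
  bounce: vy ← 0.5·9.080 = 4.540
Arc 3: start y=0.000, vy=4.540 → t=0.926, apex=1.050, x_land=44.723, impact vy=-4.540
  bounce: vy ← 0.5·4.540 = 2.270
Arc 4: start y=0.000, vy=2.270 → t=0.463, apex=0.263, x_land=48.643, impact vy=-2.270
  bounce: vy ← 0.5·2.270 = 1.135

1 2.504 16.808 21.205
2 1.851 4.202 36.884
3 0.926 1.050 44.723
4 0.463 0.263 48.643
final: 48.643 1.135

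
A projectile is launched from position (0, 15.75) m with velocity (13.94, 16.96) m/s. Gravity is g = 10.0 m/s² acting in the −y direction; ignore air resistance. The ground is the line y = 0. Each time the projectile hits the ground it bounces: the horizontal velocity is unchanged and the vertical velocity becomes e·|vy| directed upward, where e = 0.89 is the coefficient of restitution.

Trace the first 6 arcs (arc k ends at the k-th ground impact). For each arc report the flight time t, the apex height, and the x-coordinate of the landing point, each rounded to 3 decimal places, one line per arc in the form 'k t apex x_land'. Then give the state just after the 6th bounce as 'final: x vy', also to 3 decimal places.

1 4.151 30.132 57.863
2 4.370 23.868 118.777
3 3.889 18.906 172.989
4 3.461 14.975 221.239
5 3.080 11.862 264.181
6 2.742 9.396 302.399
final: 302.399 12.200

Arc 1: start y=15.750, vy=16.960 → t=4.151, apex=30.132, x_land=57.863, impact vy=-24.549
  bounce: vy ← 0.89·24.549 = 21.848
Arc 2: start y=0.000, vy=21.848 → t=4.370, apex=23.868, x_land=118.777, impact vy=-21.848
  bounce: vy ← 0.89·21.848 = 19.445
Arc 3: start y=0.000, vy=19.445 → t=3.889, apex=18.906, x_land=172.989, impact vy=-19.445
  bounce: vy ← 0.89·19.445 = 17.306
Arc 4: start y=0.000, vy=17.306 → t=3.461, apex=14.975, x_land=221.239, impact vy=-17.306
  bounce: vy ← 0.89·17.306 = 15.402
Arc 5: start y=0.000, vy=15.402 → t=3.080, apex=11.862, x_land=264.181, impact vy=-15.402
  bounce: vy ← 0.89·15.402 = 13.708
Arc 6: start y=0.000, vy=13.708 → t=2.742, apex=9.396, x_land=302.399, impact vy=-13.708
  bounce: vy ← 0.89·13.708 = 12.200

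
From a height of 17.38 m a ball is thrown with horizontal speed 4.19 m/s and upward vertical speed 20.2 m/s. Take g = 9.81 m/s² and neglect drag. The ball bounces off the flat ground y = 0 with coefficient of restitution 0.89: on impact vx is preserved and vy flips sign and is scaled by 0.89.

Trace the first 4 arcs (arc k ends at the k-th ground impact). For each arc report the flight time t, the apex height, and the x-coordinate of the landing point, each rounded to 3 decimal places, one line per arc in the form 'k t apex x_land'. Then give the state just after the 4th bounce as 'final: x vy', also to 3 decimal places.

Arc 1: start y=17.380, vy=20.200 → t=4.849, apex=38.177, x_land=20.317, impact vy=-27.369
  bounce: vy ← 0.89·27.369 = 24.358
Arc 2: start y=0.000, vy=24.358 → t=4.966, apex=30.240, x_land=41.125, impact vy=-24.358
  bounce: vy ← 0.89·24.358 = 21.679
Arc 3: start y=0.000, vy=21.679 → t=4.420, apex=23.953, x_land=59.643, impact vy=-21.679
  bounce: vy ← 0.89·21.679 = 19.294
Arc 4: start y=0.000, vy=19.294 → t=3.934, apex=18.973, x_land=76.125, impact vy=-19.294
  bounce: vy ← 0.89·19.294 = 17.172

1 4.849 38.177 20.317
2 4.966 30.240 41.125
3 4.420 23.953 59.643
4 3.934 18.973 76.125
final: 76.125 17.172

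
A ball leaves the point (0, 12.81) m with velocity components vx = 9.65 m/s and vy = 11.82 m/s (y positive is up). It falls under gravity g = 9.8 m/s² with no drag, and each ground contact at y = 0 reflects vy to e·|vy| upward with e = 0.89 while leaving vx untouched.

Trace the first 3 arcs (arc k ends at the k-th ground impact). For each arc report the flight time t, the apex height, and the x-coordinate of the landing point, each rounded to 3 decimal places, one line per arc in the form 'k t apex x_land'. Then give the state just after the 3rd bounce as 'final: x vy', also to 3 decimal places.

Arc 1: start y=12.810, vy=11.820 → t=3.223, apex=19.938, x_land=31.105, impact vy=-19.768
  bounce: vy ← 0.89·19.768 = 17.594
Arc 2: start y=0.000, vy=17.594 → t=3.591, apex=15.793, x_land=65.754, impact vy=-17.594
  bounce: vy ← 0.89·17.594 = 15.659
Arc 3: start y=0.000, vy=15.659 → t=3.196, apex=12.510, x_land=96.592, impact vy=-15.659
  bounce: vy ← 0.89·15.659 = 13.936

1 3.223 19.938 31.105
2 3.591 15.793 65.754
3 3.196 12.510 96.592
final: 96.592 13.936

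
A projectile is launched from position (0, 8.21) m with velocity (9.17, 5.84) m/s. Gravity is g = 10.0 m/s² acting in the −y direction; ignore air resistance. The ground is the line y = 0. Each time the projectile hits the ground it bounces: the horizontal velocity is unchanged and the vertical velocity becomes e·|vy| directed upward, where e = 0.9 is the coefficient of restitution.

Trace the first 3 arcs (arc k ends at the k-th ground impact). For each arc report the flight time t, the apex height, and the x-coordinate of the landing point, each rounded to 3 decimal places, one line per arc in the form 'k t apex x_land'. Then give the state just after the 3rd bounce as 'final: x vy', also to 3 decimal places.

Arc 1: start y=8.210, vy=5.840 → t=1.992, apex=9.915, x_land=18.269, impact vy=-14.082
  bounce: vy ← 0.9·14.082 = 12.674
Arc 2: start y=0.000, vy=12.674 → t=2.535, apex=8.031, x_land=41.512, impact vy=-12.674
  bounce: vy ← 0.9·12.674 = 11.407
Arc 3: start y=0.000, vy=11.407 → t=2.281, apex=6.505, x_land=62.432, impact vy=-11.407
  bounce: vy ← 0.9·11.407 = 10.266

1 1.992 9.915 18.269
2 2.535 8.031 41.512
3 2.281 6.505 62.432
final: 62.432 10.266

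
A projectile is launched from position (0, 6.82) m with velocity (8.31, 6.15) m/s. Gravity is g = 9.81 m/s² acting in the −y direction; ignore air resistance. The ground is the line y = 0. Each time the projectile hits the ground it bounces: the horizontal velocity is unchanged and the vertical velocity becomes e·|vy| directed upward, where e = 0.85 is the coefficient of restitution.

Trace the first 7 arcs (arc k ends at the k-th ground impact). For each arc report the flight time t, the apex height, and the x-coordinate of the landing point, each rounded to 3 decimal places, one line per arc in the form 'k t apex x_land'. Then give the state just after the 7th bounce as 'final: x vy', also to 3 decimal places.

1 1.962 8.748 16.307
2 2.270 6.320 35.173
3 1.930 4.566 51.209
4 1.640 3.299 64.840
5 1.394 2.384 76.426
6 1.185 1.722 86.274
7 1.007 1.244 94.645
final: 94.645 4.200

Arc 1: start y=6.820, vy=6.150 → t=1.962, apex=8.748, x_land=16.307, impact vy=-13.101
  bounce: vy ← 0.85·13.101 = 11.136
Arc 2: start y=0.000, vy=11.136 → t=2.270, apex=6.320, x_land=35.173, impact vy=-11.136
  bounce: vy ← 0.85·11.136 = 9.465
Arc 3: start y=0.000, vy=9.465 → t=1.930, apex=4.566, x_land=51.209, impact vy=-9.465
  bounce: vy ← 0.85·9.465 = 8.046
Arc 4: start y=0.000, vy=8.046 → t=1.640, apex=3.299, x_land=64.840, impact vy=-8.046
  bounce: vy ← 0.85·8.046 = 6.839
Arc 5: start y=0.000, vy=6.839 → t=1.394, apex=2.384, x_land=76.426, impact vy=-6.839
  bounce: vy ← 0.85·6.839 = 5.813
Arc 6: start y=0.000, vy=5.813 → t=1.185, apex=1.722, x_land=86.274, impact vy=-5.813
  bounce: vy ← 0.85·5.813 = 4.941
Arc 7: start y=0.000, vy=4.941 → t=1.007, apex=1.244, x_land=94.645, impact vy=-4.941
  bounce: vy ← 0.85·4.941 = 4.200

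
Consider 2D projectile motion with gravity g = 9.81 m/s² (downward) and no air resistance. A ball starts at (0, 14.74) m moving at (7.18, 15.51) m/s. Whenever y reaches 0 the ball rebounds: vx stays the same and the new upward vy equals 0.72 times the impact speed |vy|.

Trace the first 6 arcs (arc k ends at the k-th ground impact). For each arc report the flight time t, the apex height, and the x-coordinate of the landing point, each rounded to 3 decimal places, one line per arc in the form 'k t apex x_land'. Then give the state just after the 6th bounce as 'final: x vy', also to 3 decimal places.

1 3.927 27.001 28.198
2 3.379 13.997 52.456
3 2.433 7.256 69.922
4 1.751 3.762 82.497
5 1.261 1.950 91.551
6 0.908 1.011 98.071
final: 98.071 3.207

Arc 1: start y=14.740, vy=15.510 → t=3.927, apex=27.001, x_land=28.198, impact vy=-23.016
  bounce: vy ← 0.72·23.016 = 16.572
Arc 2: start y=0.000, vy=16.572 → t=3.379, apex=13.997, x_land=52.456, impact vy=-16.572
  bounce: vy ← 0.72·16.572 = 11.932
Arc 3: start y=0.000, vy=11.932 → t=2.433, apex=7.256, x_land=69.922, impact vy=-11.932
  bounce: vy ← 0.72·11.932 = 8.591
Arc 4: start y=0.000, vy=8.591 → t=1.751, apex=3.762, x_land=82.497, impact vy=-8.591
  bounce: vy ← 0.72·8.591 = 6.185
Arc 5: start y=0.000, vy=6.185 → t=1.261, apex=1.950, x_land=91.551, impact vy=-6.185
  bounce: vy ← 0.72·6.185 = 4.454
Arc 6: start y=0.000, vy=4.454 → t=0.908, apex=1.011, x_land=98.071, impact vy=-4.454
  bounce: vy ← 0.72·4.454 = 3.207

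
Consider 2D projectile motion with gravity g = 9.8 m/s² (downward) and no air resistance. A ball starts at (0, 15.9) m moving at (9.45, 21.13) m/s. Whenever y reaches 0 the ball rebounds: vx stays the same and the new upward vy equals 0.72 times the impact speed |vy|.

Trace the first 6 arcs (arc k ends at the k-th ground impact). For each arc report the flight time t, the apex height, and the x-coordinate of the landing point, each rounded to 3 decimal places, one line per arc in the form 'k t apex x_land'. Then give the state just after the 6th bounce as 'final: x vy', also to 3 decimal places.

1 4.966 38.679 46.926
2 4.046 20.051 85.159
3 2.913 10.395 112.686
4 2.097 5.389 132.506
5 1.510 2.793 146.777
6 1.087 1.448 157.051
final: 157.051 3.836

Arc 1: start y=15.900, vy=21.130 → t=4.966, apex=38.679, x_land=46.926, impact vy=-27.534
  bounce: vy ← 0.72·27.534 = 19.824
Arc 2: start y=0.000, vy=19.824 → t=4.046, apex=20.051, x_land=85.159, impact vy=-19.824
  bounce: vy ← 0.72·19.824 = 14.274
Arc 3: start y=0.000, vy=14.274 → t=2.913, apex=10.395, x_land=112.686, impact vy=-14.274
  bounce: vy ← 0.72·14.274 = 10.277
Arc 4: start y=0.000, vy=10.277 → t=2.097, apex=5.389, x_land=132.506, impact vy=-10.277
  bounce: vy ← 0.72·10.277 = 7.399
Arc 5: start y=0.000, vy=7.399 → t=1.510, apex=2.793, x_land=146.777, impact vy=-7.399
  bounce: vy ← 0.72·7.399 = 5.328
Arc 6: start y=0.000, vy=5.328 → t=1.087, apex=1.448, x_land=157.051, impact vy=-5.328
  bounce: vy ← 0.72·5.328 = 3.836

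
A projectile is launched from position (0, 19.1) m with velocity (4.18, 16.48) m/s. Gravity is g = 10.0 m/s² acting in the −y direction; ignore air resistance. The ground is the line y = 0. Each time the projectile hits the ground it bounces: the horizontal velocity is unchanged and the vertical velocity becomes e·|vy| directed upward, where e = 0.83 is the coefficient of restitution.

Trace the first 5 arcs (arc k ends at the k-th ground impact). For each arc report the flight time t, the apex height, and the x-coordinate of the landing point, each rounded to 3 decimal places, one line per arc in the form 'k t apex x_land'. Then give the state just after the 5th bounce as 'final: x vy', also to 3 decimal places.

Arc 1: start y=19.100, vy=16.480 → t=4.205, apex=32.680, x_land=17.575, impact vy=-25.565
  bounce: vy ← 0.83·25.565 = 21.219
Arc 2: start y=0.000, vy=21.219 → t=4.244, apex=22.513, x_land=35.314, impact vy=-21.219
  bounce: vy ← 0.83·21.219 = 17.612
Arc 3: start y=0.000, vy=17.612 → t=3.522, apex=15.509, x_land=50.038, impact vy=-17.612
  bounce: vy ← 0.83·17.612 = 14.618
Arc 4: start y=0.000, vy=14.618 → t=2.924, apex=10.684, x_land=62.259, impact vy=-14.618
  bounce: vy ← 0.83·14.618 = 12.133
Arc 5: start y=0.000, vy=12.133 → t=2.427, apex=7.360, x_land=72.402, impact vy=-12.133
  bounce: vy ← 0.83·12.133 = 10.070

1 4.205 32.680 17.575
2 4.244 22.513 35.314
3 3.522 15.509 50.038
4 2.924 10.684 62.259
5 2.427 7.360 72.402
final: 72.402 10.070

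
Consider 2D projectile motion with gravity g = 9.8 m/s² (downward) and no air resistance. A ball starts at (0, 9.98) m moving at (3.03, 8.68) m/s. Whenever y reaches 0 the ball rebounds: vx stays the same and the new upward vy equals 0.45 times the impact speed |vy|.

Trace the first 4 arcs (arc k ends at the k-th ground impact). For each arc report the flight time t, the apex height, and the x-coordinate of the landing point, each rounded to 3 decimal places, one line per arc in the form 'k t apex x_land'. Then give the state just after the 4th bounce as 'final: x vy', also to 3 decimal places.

1 2.565 13.824 7.773
2 1.512 2.799 12.353
3 0.680 0.567 14.415
4 0.306 0.115 15.342
final: 15.342 0.675

Arc 1: start y=9.980, vy=8.680 → t=2.565, apex=13.824, x_land=7.773, impact vy=-16.461
  bounce: vy ← 0.45·16.461 = 7.407
Arc 2: start y=0.000, vy=7.407 → t=1.512, apex=2.799, x_land=12.353, impact vy=-7.407
  bounce: vy ← 0.45·7.407 = 3.333
Arc 3: start y=0.000, vy=3.333 → t=0.680, apex=0.567, x_land=14.415, impact vy=-3.333
  bounce: vy ← 0.45·3.333 = 1.500
Arc 4: start y=0.000, vy=1.500 → t=0.306, apex=0.115, x_land=15.342, impact vy=-1.500
  bounce: vy ← 0.45·1.500 = 0.675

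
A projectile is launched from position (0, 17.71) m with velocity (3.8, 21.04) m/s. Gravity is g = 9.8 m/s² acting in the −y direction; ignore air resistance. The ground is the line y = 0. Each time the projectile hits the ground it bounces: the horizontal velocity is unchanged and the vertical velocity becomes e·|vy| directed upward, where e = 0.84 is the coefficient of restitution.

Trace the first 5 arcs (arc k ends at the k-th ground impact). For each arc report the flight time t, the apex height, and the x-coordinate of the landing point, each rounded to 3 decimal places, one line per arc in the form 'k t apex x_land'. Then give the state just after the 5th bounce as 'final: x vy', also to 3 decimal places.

1 5.015 40.296 19.056
2 4.818 28.433 37.363
3 4.047 20.062 52.741
4 3.399 14.156 65.659
5 2.855 9.988 76.510
final: 76.510 11.753

Arc 1: start y=17.710, vy=21.040 → t=5.015, apex=40.296, x_land=19.056, impact vy=-28.103
  bounce: vy ← 0.84·28.103 = 23.607
Arc 2: start y=0.000, vy=23.607 → t=4.818, apex=28.433, x_land=37.363, impact vy=-23.607
  bounce: vy ← 0.84·23.607 = 19.830
Arc 3: start y=0.000, vy=19.830 → t=4.047, apex=20.062, x_land=52.741, impact vy=-19.830
  bounce: vy ← 0.84·19.830 = 16.657
Arc 4: start y=0.000, vy=16.657 → t=3.399, apex=14.156, x_land=65.659, impact vy=-16.657
  bounce: vy ← 0.84·16.657 = 13.992
Arc 5: start y=0.000, vy=13.992 → t=2.855, apex=9.988, x_land=76.510, impact vy=-13.992
  bounce: vy ← 0.84·13.992 = 11.753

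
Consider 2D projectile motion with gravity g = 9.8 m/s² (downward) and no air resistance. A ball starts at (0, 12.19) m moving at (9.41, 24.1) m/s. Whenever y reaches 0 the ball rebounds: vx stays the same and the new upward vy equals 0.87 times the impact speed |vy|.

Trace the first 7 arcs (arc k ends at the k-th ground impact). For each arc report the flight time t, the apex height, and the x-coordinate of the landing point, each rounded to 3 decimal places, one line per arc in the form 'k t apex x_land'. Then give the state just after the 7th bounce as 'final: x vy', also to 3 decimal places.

1 5.381 41.823 50.633
2 5.083 31.656 98.468
3 4.423 23.960 140.085
4 3.848 18.136 176.291
5 3.347 13.727 207.791
6 2.912 10.390 235.196
7 2.534 7.864 259.038
final: 259.038 10.801

Arc 1: start y=12.190, vy=24.100 → t=5.381, apex=41.823, x_land=50.633, impact vy=-28.631
  bounce: vy ← 0.87·28.631 = 24.909
Arc 2: start y=0.000, vy=24.909 → t=5.083, apex=31.656, x_land=98.468, impact vy=-24.909
  bounce: vy ← 0.87·24.909 = 21.671
Arc 3: start y=0.000, vy=21.671 → t=4.423, apex=23.960, x_land=140.085, impact vy=-21.671
  bounce: vy ← 0.87·21.671 = 18.854
Arc 4: start y=0.000, vy=18.854 → t=3.848, apex=18.136, x_land=176.291, impact vy=-18.854
  bounce: vy ← 0.87·18.854 = 16.403
Arc 5: start y=0.000, vy=16.403 → t=3.347, apex=13.727, x_land=207.791, impact vy=-16.403
  bounce: vy ← 0.87·16.403 = 14.270
Arc 6: start y=0.000, vy=14.270 → t=2.912, apex=10.390, x_land=235.196, impact vy=-14.270
  bounce: vy ← 0.87·14.270 = 12.415
Arc 7: start y=0.000, vy=12.415 → t=2.534, apex=7.864, x_land=259.038, impact vy=-12.415
  bounce: vy ← 0.87·12.415 = 10.801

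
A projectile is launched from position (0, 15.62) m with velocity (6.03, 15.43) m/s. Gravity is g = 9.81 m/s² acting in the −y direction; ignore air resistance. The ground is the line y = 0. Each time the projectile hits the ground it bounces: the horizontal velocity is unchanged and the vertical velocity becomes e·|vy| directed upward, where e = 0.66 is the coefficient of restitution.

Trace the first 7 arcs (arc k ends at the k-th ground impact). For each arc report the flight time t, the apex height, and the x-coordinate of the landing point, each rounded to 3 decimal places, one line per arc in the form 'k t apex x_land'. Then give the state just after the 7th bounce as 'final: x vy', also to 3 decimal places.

1 3.952 27.755 23.828
2 3.140 12.090 42.762
3 2.072 5.266 55.259
4 1.368 2.294 63.506
5 0.903 0.999 68.950
6 0.596 0.435 72.542
7 0.393 0.190 74.914
final: 74.914 1.273

Arc 1: start y=15.620, vy=15.430 → t=3.952, apex=27.755, x_land=23.828, impact vy=-23.336
  bounce: vy ← 0.66·23.336 = 15.401
Arc 2: start y=0.000, vy=15.401 → t=3.140, apex=12.090, x_land=42.762, impact vy=-15.401
  bounce: vy ← 0.66·15.401 = 10.165
Arc 3: start y=0.000, vy=10.165 → t=2.072, apex=5.266, x_land=55.259, impact vy=-10.165
  bounce: vy ← 0.66·10.165 = 6.709
Arc 4: start y=0.000, vy=6.709 → t=1.368, apex=2.294, x_land=63.506, impact vy=-6.709
  bounce: vy ← 0.66·6.709 = 4.428
Arc 5: start y=0.000, vy=4.428 → t=0.903, apex=0.999, x_land=68.950, impact vy=-4.428
  bounce: vy ← 0.66·4.428 = 2.922
Arc 6: start y=0.000, vy=2.922 → t=0.596, apex=0.435, x_land=72.542, impact vy=-2.922
  bounce: vy ← 0.66·2.922 = 1.929
Arc 7: start y=0.000, vy=1.929 → t=0.393, apex=0.190, x_land=74.914, impact vy=-1.929
  bounce: vy ← 0.66·1.929 = 1.273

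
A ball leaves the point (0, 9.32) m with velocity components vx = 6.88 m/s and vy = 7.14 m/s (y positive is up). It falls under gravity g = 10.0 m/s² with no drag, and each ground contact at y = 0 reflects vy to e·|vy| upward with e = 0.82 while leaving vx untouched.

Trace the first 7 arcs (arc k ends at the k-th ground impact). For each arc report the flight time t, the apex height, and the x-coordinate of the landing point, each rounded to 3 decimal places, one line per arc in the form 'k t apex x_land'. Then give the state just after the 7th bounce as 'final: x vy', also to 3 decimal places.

1 2.255 11.869 15.512
2 2.527 7.981 32.897
3 2.072 5.366 47.152
4 1.699 3.608 58.841
5 1.393 2.426 68.426
6 1.142 1.631 76.286
7 0.937 1.097 82.731
final: 82.731 3.841

Arc 1: start y=9.320, vy=7.140 → t=2.255, apex=11.869, x_land=15.512, impact vy=-15.407
  bounce: vy ← 0.82·15.407 = 12.634
Arc 2: start y=0.000, vy=12.634 → t=2.527, apex=7.981, x_land=32.897, impact vy=-12.634
  bounce: vy ← 0.82·12.634 = 10.360
Arc 3: start y=0.000, vy=10.360 → t=2.072, apex=5.366, x_land=47.152, impact vy=-10.360
  bounce: vy ← 0.82·10.360 = 8.495
Arc 4: start y=0.000, vy=8.495 → t=1.699, apex=3.608, x_land=58.841, impact vy=-8.495
  bounce: vy ← 0.82·8.495 = 6.966
Arc 5: start y=0.000, vy=6.966 → t=1.393, apex=2.426, x_land=68.426, impact vy=-6.966
  bounce: vy ← 0.82·6.966 = 5.712
Arc 6: start y=0.000, vy=5.712 → t=1.142, apex=1.631, x_land=76.286, impact vy=-5.712
  bounce: vy ← 0.82·5.712 = 4.684
Arc 7: start y=0.000, vy=4.684 → t=0.937, apex=1.097, x_land=82.731, impact vy=-4.684
  bounce: vy ← 0.82·4.684 = 3.841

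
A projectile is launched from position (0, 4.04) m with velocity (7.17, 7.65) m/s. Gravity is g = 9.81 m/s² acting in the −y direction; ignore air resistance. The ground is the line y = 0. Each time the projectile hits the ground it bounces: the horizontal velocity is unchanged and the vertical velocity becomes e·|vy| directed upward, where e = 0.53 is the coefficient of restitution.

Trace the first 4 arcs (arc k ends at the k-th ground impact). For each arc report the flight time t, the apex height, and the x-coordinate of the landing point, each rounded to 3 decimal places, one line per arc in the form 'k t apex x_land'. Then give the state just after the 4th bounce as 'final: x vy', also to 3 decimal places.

1 1.976 7.023 14.171
2 1.268 1.973 23.265
3 0.672 0.554 28.085
4 0.356 0.156 30.639
final: 30.639 0.926

Arc 1: start y=4.040, vy=7.650 → t=1.976, apex=7.023, x_land=14.171, impact vy=-11.738
  bounce: vy ← 0.53·11.738 = 6.221
Arc 2: start y=0.000, vy=6.221 → t=1.268, apex=1.973, x_land=23.265, impact vy=-6.221
  bounce: vy ← 0.53·6.221 = 3.297
Arc 3: start y=0.000, vy=3.297 → t=0.672, apex=0.554, x_land=28.085, impact vy=-3.297
  bounce: vy ← 0.53·3.297 = 1.748
Arc 4: start y=0.000, vy=1.748 → t=0.356, apex=0.156, x_land=30.639, impact vy=-1.748
  bounce: vy ← 0.53·1.748 = 0.926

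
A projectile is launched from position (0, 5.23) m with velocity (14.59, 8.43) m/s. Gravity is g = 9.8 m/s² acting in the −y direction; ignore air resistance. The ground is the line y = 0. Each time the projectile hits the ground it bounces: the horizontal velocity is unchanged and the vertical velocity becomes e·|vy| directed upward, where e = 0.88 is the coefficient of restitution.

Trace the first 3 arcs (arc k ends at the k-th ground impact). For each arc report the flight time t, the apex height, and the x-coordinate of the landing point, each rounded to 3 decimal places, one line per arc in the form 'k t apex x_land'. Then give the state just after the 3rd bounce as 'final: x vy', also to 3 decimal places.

Arc 1: start y=5.230, vy=8.430 → t=2.205, apex=8.856, x_land=32.165, impact vy=-13.175
  bounce: vy ← 0.88·13.175 = 11.594
Arc 2: start y=0.000, vy=11.594 → t=2.366, apex=6.858, x_land=66.686, impact vy=-11.594
  bounce: vy ← 0.88·11.594 = 10.202
Arc 3: start y=0.000, vy=10.202 → t=2.082, apex=5.311, x_land=97.064, impact vy=-10.202
  bounce: vy ← 0.88·10.202 = 8.978

1 2.205 8.856 32.165
2 2.366 6.858 66.686
3 2.082 5.311 97.064
final: 97.064 8.978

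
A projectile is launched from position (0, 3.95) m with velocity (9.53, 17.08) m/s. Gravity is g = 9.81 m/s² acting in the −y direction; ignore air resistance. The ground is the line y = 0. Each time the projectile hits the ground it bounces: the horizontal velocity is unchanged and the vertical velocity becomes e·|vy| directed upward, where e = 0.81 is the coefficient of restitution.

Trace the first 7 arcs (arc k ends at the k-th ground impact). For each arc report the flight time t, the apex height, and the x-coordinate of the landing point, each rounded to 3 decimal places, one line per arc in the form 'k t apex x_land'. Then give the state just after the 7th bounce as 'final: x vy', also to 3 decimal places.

1 3.700 18.819 35.259
2 3.173 12.347 65.499
3 2.570 8.101 89.994
4 2.082 5.315 109.835
5 1.686 3.487 125.906
6 1.366 2.288 138.923
7 1.106 1.501 149.467
final: 149.467 4.396

Arc 1: start y=3.950, vy=17.080 → t=3.700, apex=18.819, x_land=35.259, impact vy=-19.215
  bounce: vy ← 0.81·19.215 = 15.564
Arc 2: start y=0.000, vy=15.564 → t=3.173, apex=12.347, x_land=65.499, impact vy=-15.564
  bounce: vy ← 0.81·15.564 = 12.607
Arc 3: start y=0.000, vy=12.607 → t=2.570, apex=8.101, x_land=89.994, impact vy=-12.607
  bounce: vy ← 0.81·12.607 = 10.212
Arc 4: start y=0.000, vy=10.212 → t=2.082, apex=5.315, x_land=109.835, impact vy=-10.212
  bounce: vy ← 0.81·10.212 = 8.272
Arc 5: start y=0.000, vy=8.272 → t=1.686, apex=3.487, x_land=125.906, impact vy=-8.272
  bounce: vy ← 0.81·8.272 = 6.700
Arc 6: start y=0.000, vy=6.700 → t=1.366, apex=2.288, x_land=138.923, impact vy=-6.700
  bounce: vy ← 0.81·6.700 = 5.427
Arc 7: start y=0.000, vy=5.427 → t=1.106, apex=1.501, x_land=149.467, impact vy=-5.427
  bounce: vy ← 0.81·5.427 = 4.396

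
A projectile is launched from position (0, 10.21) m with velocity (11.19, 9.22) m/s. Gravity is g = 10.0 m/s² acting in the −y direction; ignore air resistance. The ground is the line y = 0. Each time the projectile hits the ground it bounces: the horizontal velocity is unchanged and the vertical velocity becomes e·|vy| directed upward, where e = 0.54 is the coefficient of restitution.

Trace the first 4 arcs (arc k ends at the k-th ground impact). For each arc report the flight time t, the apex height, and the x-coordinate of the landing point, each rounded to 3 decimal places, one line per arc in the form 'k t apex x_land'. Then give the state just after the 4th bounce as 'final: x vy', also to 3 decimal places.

Arc 1: start y=10.210, vy=9.220 → t=2.623, apex=14.460, x_land=29.347, impact vy=-17.006
  bounce: vy ← 0.54·17.006 = 9.183
Arc 2: start y=0.000, vy=9.183 → t=1.837, apex=4.217, x_land=49.899, impact vy=-9.183
  bounce: vy ← 0.54·9.183 = 4.959
Arc 3: start y=0.000, vy=4.959 → t=0.992, apex=1.230, x_land=60.997, impact vy=-4.959
  bounce: vy ← 0.54·4.959 = 2.678
Arc 4: start y=0.000, vy=2.678 → t=0.536, apex=0.359, x_land=66.991, impact vy=-2.678
  bounce: vy ← 0.54·2.678 = 1.446

1 2.623 14.460 29.347
2 1.837 4.217 49.899
3 0.992 1.230 60.997
4 0.536 0.359 66.991
final: 66.991 1.446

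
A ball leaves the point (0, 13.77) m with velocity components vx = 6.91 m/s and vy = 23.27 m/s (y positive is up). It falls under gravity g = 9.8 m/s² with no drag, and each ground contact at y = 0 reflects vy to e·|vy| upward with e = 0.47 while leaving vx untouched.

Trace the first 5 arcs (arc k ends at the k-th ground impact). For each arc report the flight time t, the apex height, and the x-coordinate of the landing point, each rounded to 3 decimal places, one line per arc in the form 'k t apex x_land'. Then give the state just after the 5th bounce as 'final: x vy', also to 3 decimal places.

1 5.281 41.397 36.492
2 2.732 9.145 55.372
3 1.284 2.020 64.245
4 0.604 0.446 68.416
5 0.284 0.099 70.376
final: 70.376 0.653

Arc 1: start y=13.770, vy=23.270 → t=5.281, apex=41.397, x_land=36.492, impact vy=-28.485
  bounce: vy ← 0.47·28.485 = 13.388
Arc 2: start y=0.000, vy=13.388 → t=2.732, apex=9.145, x_land=55.372, impact vy=-13.388
  bounce: vy ← 0.47·13.388 = 6.292
Arc 3: start y=0.000, vy=6.292 → t=1.284, apex=2.020, x_land=64.245, impact vy=-6.292
  bounce: vy ← 0.47·6.292 = 2.957
Arc 4: start y=0.000, vy=2.957 → t=0.604, apex=0.446, x_land=68.416, impact vy=-2.957
  bounce: vy ← 0.47·2.957 = 1.390
Arc 5: start y=0.000, vy=1.390 → t=0.284, apex=0.099, x_land=70.376, impact vy=-1.390
  bounce: vy ← 0.47·1.390 = 0.653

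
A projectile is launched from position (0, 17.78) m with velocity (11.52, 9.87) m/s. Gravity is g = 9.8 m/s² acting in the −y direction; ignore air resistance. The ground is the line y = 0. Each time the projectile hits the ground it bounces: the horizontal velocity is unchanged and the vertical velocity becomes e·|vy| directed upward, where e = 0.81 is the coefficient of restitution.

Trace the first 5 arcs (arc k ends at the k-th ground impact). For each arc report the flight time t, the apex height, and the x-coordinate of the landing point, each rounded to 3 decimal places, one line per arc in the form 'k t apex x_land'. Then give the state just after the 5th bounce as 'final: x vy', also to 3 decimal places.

Arc 1: start y=17.780, vy=9.870 → t=3.162, apex=22.750, x_land=36.425, impact vy=-21.116
  bounce: vy ← 0.81·21.116 = 17.104
Arc 2: start y=0.000, vy=17.104 → t=3.491, apex=14.926, x_land=76.638, impact vy=-17.104
  bounce: vy ← 0.81·17.104 = 13.855
Arc 3: start y=0.000, vy=13.855 → t=2.827, apex=9.793, x_land=109.210, impact vy=-13.855
  bounce: vy ← 0.81·13.855 = 11.222
Arc 4: start y=0.000, vy=11.222 → t=2.290, apex=6.425, x_land=135.593, impact vy=-11.222
  bounce: vy ← 0.81·11.222 = 9.090
Arc 5: start y=0.000, vy=9.090 → t=1.855, apex=4.216, x_land=156.964, impact vy=-9.090
  bounce: vy ← 0.81·9.090 = 7.363

1 3.162 22.750 36.425
2 3.491 14.926 76.638
3 2.827 9.793 109.210
4 2.290 6.425 135.593
5 1.855 4.216 156.964
final: 156.964 7.363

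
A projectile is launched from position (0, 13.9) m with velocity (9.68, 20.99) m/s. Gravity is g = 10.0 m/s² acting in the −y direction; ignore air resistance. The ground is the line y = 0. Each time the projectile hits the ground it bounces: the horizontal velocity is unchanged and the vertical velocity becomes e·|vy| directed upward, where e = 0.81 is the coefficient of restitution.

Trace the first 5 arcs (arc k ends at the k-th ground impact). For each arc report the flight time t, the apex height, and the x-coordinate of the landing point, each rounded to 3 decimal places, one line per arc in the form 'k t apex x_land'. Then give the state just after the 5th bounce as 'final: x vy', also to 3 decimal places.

Arc 1: start y=13.900, vy=20.990 → t=4.780, apex=35.929, x_land=46.267, impact vy=-26.806
  bounce: vy ← 0.81·26.806 = 21.713
Arc 2: start y=0.000, vy=21.713 → t=4.343, apex=23.573, x_land=88.303, impact vy=-21.713
  bounce: vy ← 0.81·21.713 = 17.588
Arc 3: start y=0.000, vy=17.588 → t=3.518, apex=15.466, x_land=122.353, impact vy=-17.588
  bounce: vy ← 0.81·17.588 = 14.246
Arc 4: start y=0.000, vy=14.246 → t=2.849, apex=10.147, x_land=149.933, impact vy=-14.246
  bounce: vy ← 0.81·14.246 = 11.539
Arc 5: start y=0.000, vy=11.539 → t=2.308, apex=6.658, x_land=172.273, impact vy=-11.539
  bounce: vy ← 0.81·11.539 = 9.347

1 4.780 35.929 46.267
2 4.343 23.573 88.303
3 3.518 15.466 122.353
4 2.849 10.147 149.933
5 2.308 6.658 172.273
final: 172.273 9.347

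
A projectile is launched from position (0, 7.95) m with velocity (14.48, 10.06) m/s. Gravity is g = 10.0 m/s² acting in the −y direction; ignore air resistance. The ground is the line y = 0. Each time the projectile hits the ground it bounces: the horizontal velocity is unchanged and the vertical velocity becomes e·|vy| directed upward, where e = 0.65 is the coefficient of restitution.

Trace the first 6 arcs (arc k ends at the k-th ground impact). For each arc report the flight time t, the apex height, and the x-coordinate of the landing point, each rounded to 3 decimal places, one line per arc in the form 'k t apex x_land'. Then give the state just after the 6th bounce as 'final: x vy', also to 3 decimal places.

1 2.619 13.010 37.924
2 2.097 5.497 68.289
3 1.363 2.322 88.026
4 0.886 0.981 100.855
5 0.576 0.415 109.194
6 0.374 0.175 114.614
final: 114.614 1.217

Arc 1: start y=7.950, vy=10.060 → t=2.619, apex=13.010, x_land=37.924, impact vy=-16.131
  bounce: vy ← 0.65·16.131 = 10.485
Arc 2: start y=0.000, vy=10.485 → t=2.097, apex=5.497, x_land=68.289, impact vy=-10.485
  bounce: vy ← 0.65·10.485 = 6.815
Arc 3: start y=0.000, vy=6.815 → t=1.363, apex=2.322, x_land=88.026, impact vy=-6.815
  bounce: vy ← 0.65·6.815 = 4.430
Arc 4: start y=0.000, vy=4.430 → t=0.886, apex=0.981, x_land=100.855, impact vy=-4.430
  bounce: vy ← 0.65·4.430 = 2.879
Arc 5: start y=0.000, vy=2.879 → t=0.576, apex=0.415, x_land=109.194, impact vy=-2.879
  bounce: vy ← 0.65·2.879 = 1.872
Arc 6: start y=0.000, vy=1.872 → t=0.374, apex=0.175, x_land=114.614, impact vy=-1.872
  bounce: vy ← 0.65·1.872 = 1.217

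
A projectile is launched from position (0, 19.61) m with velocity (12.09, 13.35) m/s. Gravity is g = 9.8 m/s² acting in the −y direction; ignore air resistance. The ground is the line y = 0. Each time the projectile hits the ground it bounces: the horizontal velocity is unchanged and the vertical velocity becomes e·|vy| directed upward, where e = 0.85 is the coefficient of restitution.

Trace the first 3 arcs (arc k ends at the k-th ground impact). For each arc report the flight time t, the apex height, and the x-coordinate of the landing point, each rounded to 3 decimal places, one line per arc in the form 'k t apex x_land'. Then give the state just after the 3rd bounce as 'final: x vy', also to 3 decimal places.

Arc 1: start y=19.610, vy=13.350 → t=3.783, apex=28.703, x_land=45.731, impact vy=-23.719
  bounce: vy ← 0.85·23.719 = 20.161
Arc 2: start y=0.000, vy=20.161 → t=4.114, apex=20.738, x_land=95.475, impact vy=-20.161
  bounce: vy ← 0.85·20.161 = 17.137
Arc 3: start y=0.000, vy=17.137 → t=3.497, apex=14.983, x_land=137.757, impact vy=-17.137
  bounce: vy ← 0.85·17.137 = 14.566

1 3.783 28.703 45.731
2 4.114 20.738 95.475
3 3.497 14.983 137.757
final: 137.757 14.566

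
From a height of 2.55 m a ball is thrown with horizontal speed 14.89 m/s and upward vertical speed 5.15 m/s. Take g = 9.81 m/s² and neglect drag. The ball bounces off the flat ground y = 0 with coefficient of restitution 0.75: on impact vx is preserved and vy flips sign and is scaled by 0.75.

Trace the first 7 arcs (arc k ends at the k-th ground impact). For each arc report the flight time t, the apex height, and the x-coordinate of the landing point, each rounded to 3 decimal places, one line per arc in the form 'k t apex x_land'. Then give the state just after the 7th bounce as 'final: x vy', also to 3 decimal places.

Arc 1: start y=2.550, vy=5.150 → t=1.417, apex=3.902, x_land=21.097, impact vy=-8.749
  bounce: vy ← 0.75·8.749 = 6.562
Arc 2: start y=0.000, vy=6.562 → t=1.338, apex=2.195, x_land=41.018, impact vy=-6.562
  bounce: vy ← 0.75·6.562 = 4.922
Arc 3: start y=0.000, vy=4.922 → t=1.003, apex=1.235, x_land=55.958, impact vy=-4.922
  bounce: vy ← 0.75·4.922 = 3.691
Arc 4: start y=0.000, vy=3.691 → t=0.753, apex=0.694, x_land=67.163, impact vy=-3.691
  bounce: vy ← 0.75·3.691 = 2.768
Arc 5: start y=0.000, vy=2.768 → t=0.564, apex=0.391, x_land=75.567, impact vy=-2.768
  bounce: vy ← 0.75·2.768 = 2.076
Arc 6: start y=0.000, vy=2.076 → t=0.423, apex=0.220, x_land=81.870, impact vy=-2.076
  bounce: vy ← 0.75·2.076 = 1.557
Arc 7: start y=0.000, vy=1.557 → t=0.317, apex=0.124, x_land=86.597, impact vy=-1.557
  bounce: vy ← 0.75·1.557 = 1.168

1 1.417 3.902 21.097
2 1.338 2.195 41.018
3 1.003 1.235 55.958
4 0.753 0.694 67.163
5 0.564 0.391 75.567
6 0.423 0.220 81.870
7 0.317 0.124 86.597
final: 86.597 1.168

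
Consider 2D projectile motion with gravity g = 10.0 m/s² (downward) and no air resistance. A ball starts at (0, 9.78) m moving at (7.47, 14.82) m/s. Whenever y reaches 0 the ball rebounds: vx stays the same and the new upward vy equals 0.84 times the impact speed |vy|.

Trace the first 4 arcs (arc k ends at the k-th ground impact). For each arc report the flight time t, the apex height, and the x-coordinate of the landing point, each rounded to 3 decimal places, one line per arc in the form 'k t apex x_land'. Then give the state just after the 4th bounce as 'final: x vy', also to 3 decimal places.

Arc 1: start y=9.780, vy=14.820 → t=3.520, apex=20.762, x_land=26.292, impact vy=-20.377
  bounce: vy ← 0.84·20.377 = 17.117
Arc 2: start y=0.000, vy=17.117 → t=3.423, apex=14.649, x_land=51.865, impact vy=-17.117
  bounce: vy ← 0.84·17.117 = 14.378
Arc 3: start y=0.000, vy=14.378 → t=2.876, apex=10.337, x_land=73.346, impact vy=-14.378
  bounce: vy ← 0.84·14.378 = 12.078
Arc 4: start y=0.000, vy=12.078 → t=2.416, apex=7.294, x_land=91.390, impact vy=-12.078
  bounce: vy ← 0.84·12.078 = 10.145

1 3.520 20.762 26.292
2 3.423 14.649 51.865
3 2.876 10.337 73.346
4 2.416 7.294 91.390
final: 91.390 10.145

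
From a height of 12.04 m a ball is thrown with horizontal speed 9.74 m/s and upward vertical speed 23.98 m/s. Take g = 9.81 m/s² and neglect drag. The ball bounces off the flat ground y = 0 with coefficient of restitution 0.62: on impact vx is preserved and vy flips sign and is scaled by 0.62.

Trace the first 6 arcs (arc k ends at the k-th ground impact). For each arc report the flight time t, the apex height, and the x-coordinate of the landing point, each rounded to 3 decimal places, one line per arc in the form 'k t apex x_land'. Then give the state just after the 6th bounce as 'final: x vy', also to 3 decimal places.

1 5.348 41.349 52.088
2 3.600 15.895 87.155
3 2.232 6.110 108.896
4 1.384 2.349 122.376
5 0.858 0.903 130.733
6 0.532 0.347 135.915
final: 135.915 1.618

Arc 1: start y=12.040, vy=23.980 → t=5.348, apex=41.349, x_land=52.088, impact vy=-28.483
  bounce: vy ← 0.62·28.483 = 17.659
Arc 2: start y=0.000, vy=17.659 → t=3.600, apex=15.895, x_land=87.155, impact vy=-17.659
  bounce: vy ← 0.62·17.659 = 10.949
Arc 3: start y=0.000, vy=10.949 → t=2.232, apex=6.110, x_land=108.896, impact vy=-10.949
  bounce: vy ← 0.62·10.949 = 6.788
Arc 4: start y=0.000, vy=6.788 → t=1.384, apex=2.349, x_land=122.376, impact vy=-6.788
  bounce: vy ← 0.62·6.788 = 4.209
Arc 5: start y=0.000, vy=4.209 → t=0.858, apex=0.903, x_land=130.733, impact vy=-4.209
  bounce: vy ← 0.62·4.209 = 2.609
Arc 6: start y=0.000, vy=2.609 → t=0.532, apex=0.347, x_land=135.915, impact vy=-2.609
  bounce: vy ← 0.62·2.609 = 1.618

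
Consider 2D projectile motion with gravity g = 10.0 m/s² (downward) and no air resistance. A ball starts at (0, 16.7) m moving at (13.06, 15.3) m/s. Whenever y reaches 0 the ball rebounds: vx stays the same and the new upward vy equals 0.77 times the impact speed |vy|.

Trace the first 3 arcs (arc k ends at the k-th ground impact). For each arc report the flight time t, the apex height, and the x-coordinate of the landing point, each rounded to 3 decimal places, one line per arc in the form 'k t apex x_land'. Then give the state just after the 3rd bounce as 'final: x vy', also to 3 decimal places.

1 3.913 28.404 51.110
2 3.671 16.841 99.047
3 2.826 9.985 135.959
final: 135.959 10.881

Arc 1: start y=16.700, vy=15.300 → t=3.913, apex=28.404, x_land=51.110, impact vy=-23.835
  bounce: vy ← 0.77·23.835 = 18.353
Arc 2: start y=0.000, vy=18.353 → t=3.671, apex=16.841, x_land=99.047, impact vy=-18.353
  bounce: vy ← 0.77·18.353 = 14.132
Arc 3: start y=0.000, vy=14.132 → t=2.826, apex=9.985, x_land=135.959, impact vy=-14.132
  bounce: vy ← 0.77·14.132 = 10.881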